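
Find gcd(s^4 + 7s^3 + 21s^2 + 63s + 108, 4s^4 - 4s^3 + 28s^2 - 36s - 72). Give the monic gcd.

s^2 + 9

By polynomial division,
  s^4 + 7s^3 + 21s^2 + 63s + 108 = (1/4)(4s^4 - 4s^3 + 28s^2 - 36s - 72) + (8s^3 + 14s^2 + 72s + 126)
  4s^4 - 4s^3 + 28s^2 - 36s - 72 = ((1/2)s - 11/8)(8s^3 + 14s^2 + 72s + 126) + ((45/4)s^2 + 405/4)
  8s^3 + 14s^2 + 72s + 126 = ((32/45)s + 56/45)((45/4)s^2 + 405/4) + (0)
Last nonzero remainder: (45/4)s^2 + 405/4. Dividing through by 45/4 gives the monic gcd s^2 + 9.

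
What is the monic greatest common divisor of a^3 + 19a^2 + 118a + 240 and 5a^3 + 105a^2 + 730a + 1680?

a^2 + 14a + 48

Euclidean algorithm in ℚ[a]:
  a^3 + 19a^2 + 118a + 240 = (1/5)(5a^3 + 105a^2 + 730a + 1680) + (-2a^2 - 28a - 96)
  5a^3 + 105a^2 + 730a + 1680 = (-(5/2)a - 35/2)(-2a^2 - 28a - 96) + (0)
Last nonzero remainder: -2a^2 - 28a - 96. Dividing through by -2 gives the monic gcd a^2 + 14a + 48.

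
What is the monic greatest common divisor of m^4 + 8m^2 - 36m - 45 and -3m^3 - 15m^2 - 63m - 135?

Repeated division with remainder:
  m^4 + 8m^2 - 36m - 45 = (-(1/3)m + 5/3)(-3m^3 - 15m^2 - 63m - 135) + (12m^2 + 24m + 180)
  -3m^3 - 15m^2 - 63m - 135 = (-(1/4)m - 3/4)(12m^2 + 24m + 180) + (0)
Last nonzero remainder: 12m^2 + 24m + 180. Dividing through by 12 gives the monic gcd m^2 + 2m + 15.

m^2 + 2m + 15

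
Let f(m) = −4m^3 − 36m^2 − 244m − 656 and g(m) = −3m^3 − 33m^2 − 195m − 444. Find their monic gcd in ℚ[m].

m + 4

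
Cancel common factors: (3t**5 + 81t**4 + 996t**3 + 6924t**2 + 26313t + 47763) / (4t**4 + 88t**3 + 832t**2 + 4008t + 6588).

(3t**2 + 24t + 87)/(4t + 12)

By polynomial division,
  3t**5 + 81t**4 + 996t**3 + 6924t**2 + 26313t + 47763 = ((3/4)t + 15/4)(4t**4 + 88t**3 + 832t**2 + 4008t + 6588) + (42t**3 + 798t**2 + 6342t + 23058)
  4t**4 + 88t**3 + 832t**2 + 4008t + 6588 = ((2/21)t + 2/7)(42t**3 + 798t**2 + 6342t + 23058) + (0)
Last nonzero remainder: 42t**3 + 798t**2 + 6342t + 23058. Dividing through by 42 gives the monic gcd t**3 + 19t**2 + 151t + 549.
Cancel t**3 + 19t**2 + 151t + 549 from numerator and denominator to get the reduced form.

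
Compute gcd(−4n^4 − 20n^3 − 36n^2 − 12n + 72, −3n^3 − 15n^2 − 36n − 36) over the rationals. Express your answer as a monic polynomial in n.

Repeated division with remainder:
  −4n^4 − 20n^3 − 36n^2 − 12n + 72 = ((4/3)n)(−3n^3 − 15n^2 − 36n − 36) + (12n^2 + 36n + 72)
  −3n^3 − 15n^2 − 36n − 36 = (−(1/4)n − 1/2)(12n^2 + 36n + 72) + (0)
Last nonzero remainder: 12n^2 + 36n + 72. Dividing through by 12 gives the monic gcd n^2 + 3n + 6.

n^2 + 3n + 6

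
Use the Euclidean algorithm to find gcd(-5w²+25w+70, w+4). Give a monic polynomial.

Repeated division with remainder:
  -5w²+25w+70 = (-5w+45)(w+4) + (-110)
  w+4 = (-(1/110)w-2/55)(-110) + (0)
The last nonzero remainder is the constant -110, so the polynomials are coprime and gcd = 1.

1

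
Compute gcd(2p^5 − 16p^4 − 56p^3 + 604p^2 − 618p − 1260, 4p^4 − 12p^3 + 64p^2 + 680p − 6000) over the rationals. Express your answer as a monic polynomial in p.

p^2 + p − 30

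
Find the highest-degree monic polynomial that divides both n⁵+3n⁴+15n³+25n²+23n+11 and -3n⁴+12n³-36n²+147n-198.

Repeated division with remainder:
  n⁵+3n⁴+15n³+25n²+23n+11 = (-(1/3)n-7/3)(-3n⁴+12n³-36n²+147n-198) + (31n³-10n²+300n-451)
  -3n⁴+12n³-36n²+147n-198 = (-(3/31)n+342/961)(31n³-10n²+300n-451) + (-(3276/961)n²-(3276/961)n-36036/961)
  31n³-10n²+300n-451 = (-(29791/3276)n+39401/3276)(-(3276/961)n²-(3276/961)n-36036/961) + (0)
Last nonzero remainder: -(3276/961)n²-(3276/961)n-36036/961. Dividing through by -3276/961 gives the monic gcd n²+n+11.

n²+n+11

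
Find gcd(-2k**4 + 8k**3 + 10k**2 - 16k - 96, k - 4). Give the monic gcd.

Euclidean algorithm in ℚ[k]:
  -2k**4 + 8k**3 + 10k**2 - 16k - 96 = (-2k**3 + 10k + 24)(k - 4) + (0)
The last nonzero remainder k - 4 is already monic.

k - 4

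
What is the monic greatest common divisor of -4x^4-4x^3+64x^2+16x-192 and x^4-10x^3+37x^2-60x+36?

Apply the Euclidean algorithm:
  -4x^4-4x^3+64x^2+16x-192 = (-4)(x^4-10x^3+37x^2-60x+36) + (-44x^3+212x^2-224x-48)
  x^4-10x^3+37x^2-60x+36 = (-(1/44)x+57/484)(-44x^3+212x^2-224x-48) + ((840/121)x^2-(4200/121)x+5040/121)
  -44x^3+212x^2-224x-48 = (-(1331/210)x-121/105)((840/121)x^2-(4200/121)x+5040/121) + (0)
Last nonzero remainder: (840/121)x^2-(4200/121)x+5040/121. Dividing through by 840/121 gives the monic gcd x^2-5x+6.

x^2-5x+6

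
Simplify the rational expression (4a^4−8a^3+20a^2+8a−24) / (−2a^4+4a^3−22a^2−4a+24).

Repeated division with remainder:
  4a^4−8a^3+20a^2+8a−24 = (−2)(−2a^4+4a^3−22a^2−4a+24) + (−24a^2+24)
  −2a^4+4a^3−22a^2−4a+24 = ((1/12)a^2−(1/6)a+1)(−24a^2+24) + (0)
Last nonzero remainder: −24a^2+24. Dividing through by −24 gives the monic gcd a^2−1.
Cancel a^2−1 from numerator and denominator to get the reduced form.

(−2a^2+4a−12)/(a^2−2a+12)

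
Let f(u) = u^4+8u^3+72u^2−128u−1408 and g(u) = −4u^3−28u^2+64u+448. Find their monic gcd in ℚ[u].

u^2−16

Repeated division with remainder:
  u^4+8u^3+72u^2−128u−1408 = (−(1/4)u−1/4)(−4u^3−28u^2+64u+448) + (81u^2−1296)
  −4u^3−28u^2+64u+448 = (−(4/81)u−28/81)(81u^2−1296) + (0)
Last nonzero remainder: 81u^2−1296. Dividing through by 81 gives the monic gcd u^2−16.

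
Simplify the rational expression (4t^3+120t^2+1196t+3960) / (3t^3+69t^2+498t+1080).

(4t+44)/(3t+12)

By polynomial division,
  4t^3+120t^2+1196t+3960 = (4/3)(3t^3+69t^2+498t+1080) + (28t^2+532t+2520)
  3t^3+69t^2+498t+1080 = ((3/28)t+3/7)(28t^2+532t+2520) + (0)
Last nonzero remainder: 28t^2+532t+2520. Dividing through by 28 gives the monic gcd t^2+19t+90.
Cancel t^2+19t+90 from numerator and denominator to get the reduced form.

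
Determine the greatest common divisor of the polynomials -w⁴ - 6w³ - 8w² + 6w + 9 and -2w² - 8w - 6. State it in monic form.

Repeated division with remainder:
  -w⁴ - 6w³ - 8w² + 6w + 9 = ((1/2)w² + w - 3/2)(-2w² - 8w - 6) + (0)
Last nonzero remainder: -2w² - 8w - 6. Dividing through by -2 gives the monic gcd w² + 4w + 3.

w² + 4w + 3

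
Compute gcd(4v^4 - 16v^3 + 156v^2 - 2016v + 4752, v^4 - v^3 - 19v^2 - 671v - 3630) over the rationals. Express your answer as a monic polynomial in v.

v^2 + 5v + 66

Repeated division with remainder:
  4v^4 - 16v^3 + 156v^2 - 2016v + 4752 = (4)(v^4 - v^3 - 19v^2 - 671v - 3630) + (-12v^3 + 232v^2 + 668v + 19272)
  v^4 - v^3 - 19v^2 - 671v - 3630 = (-(1/12)v - 55/36)(-12v^3 + 232v^2 + 668v + 19272) + ((3520/9)v^2 + (17600/9)v + 77440/3)
  -12v^3 + 232v^2 + 668v + 19272 = (-(27/880)v + 657/880)((3520/9)v^2 + (17600/9)v + 77440/3) + (0)
Last nonzero remainder: (3520/9)v^2 + (17600/9)v + 77440/3. Dividing through by 3520/9 gives the monic gcd v^2 + 5v + 66.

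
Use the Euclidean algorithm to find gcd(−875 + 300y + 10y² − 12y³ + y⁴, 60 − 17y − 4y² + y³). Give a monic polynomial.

−5 + y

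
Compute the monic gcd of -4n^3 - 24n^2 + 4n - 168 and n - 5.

1

Apply the Euclidean algorithm:
  -4n^3 - 24n^2 + 4n - 168 = (-4n^2 - 44n - 216)(n - 5) + (-1248)
  n - 5 = (-(1/1248)n + 5/1248)(-1248) + (0)
The last nonzero remainder is the constant -1248, so the polynomials are coprime and gcd = 1.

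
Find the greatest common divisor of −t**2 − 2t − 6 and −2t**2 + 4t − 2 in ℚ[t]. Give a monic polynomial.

1

By polynomial division,
  −t**2 − 2t − 6 = (1/2)(−2t**2 + 4t − 2) + (−4t − 5)
  −2t**2 + 4t − 2 = ((1/2)t − 13/8)(−4t − 5) + (−81/8)
  −4t − 5 = ((32/81)t + 40/81)(−81/8) + (0)
The last nonzero remainder is the constant −81/8, so the polynomials are coprime and gcd = 1.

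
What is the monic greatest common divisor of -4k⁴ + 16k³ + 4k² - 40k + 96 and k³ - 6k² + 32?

k² - 2k - 8

Apply the Euclidean algorithm:
  -4k⁴ + 16k³ + 4k² - 40k + 96 = (-4k - 8)(k³ - 6k² + 32) + (-44k² + 88k + 352)
  k³ - 6k² + 32 = (-(1/44)k + 1/11)(-44k² + 88k + 352) + (0)
Last nonzero remainder: -44k² + 88k + 352. Dividing through by -44 gives the monic gcd k² - 2k - 8.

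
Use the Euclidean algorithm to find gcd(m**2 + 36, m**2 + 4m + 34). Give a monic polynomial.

Apply the Euclidean algorithm:
  m**2 + 36 = (m**2 + 4m + 34) + (-4m + 2)
  m**2 + 4m + 34 = (-(1/4)m - 9/8)(-4m + 2) + (145/4)
  -4m + 2 = (-(16/145)m + 8/145)(145/4) + (0)
The last nonzero remainder is the constant 145/4, so the polynomials are coprime and gcd = 1.

1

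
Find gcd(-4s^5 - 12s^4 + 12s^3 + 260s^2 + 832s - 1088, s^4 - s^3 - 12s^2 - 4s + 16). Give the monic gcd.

s^2 - 5s + 4

Euclidean algorithm in ℚ[s]:
  -4s^5 - 12s^4 + 12s^3 + 260s^2 + 832s - 1088 = (-4s - 16)(s^4 - s^3 - 12s^2 - 4s + 16) + (-52s^3 + 52s^2 + 832s - 832)
  s^4 - s^3 - 12s^2 - 4s + 16 = (-(1/52)s)(-52s^3 + 52s^2 + 832s - 832) + (4s^2 - 20s + 16)
  -52s^3 + 52s^2 + 832s - 832 = (-13s - 52)(4s^2 - 20s + 16) + (0)
Last nonzero remainder: 4s^2 - 20s + 16. Dividing through by 4 gives the monic gcd s^2 - 5s + 4.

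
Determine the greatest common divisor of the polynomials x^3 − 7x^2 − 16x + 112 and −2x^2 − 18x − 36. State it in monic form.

1

Euclidean algorithm in ℚ[x]:
  x^3 − 7x^2 − 16x + 112 = (−(1/2)x + 8)(−2x^2 − 18x − 36) + (110x + 400)
  −2x^2 − 18x − 36 = (−(1/55)x − 59/605)(110x + 400) + (364/121)
  110x + 400 = ((6655/182)x + 12100/91)(364/121) + (0)
The last nonzero remainder is the constant 364/121, so the polynomials are coprime and gcd = 1.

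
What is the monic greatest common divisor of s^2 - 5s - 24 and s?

1

Euclidean algorithm in ℚ[s]:
  s^2 - 5s - 24 = (s - 5)(s) + (-24)
  s = (-(1/24)s)(-24) + (0)
The last nonzero remainder is the constant -24, so the polynomials are coprime and gcd = 1.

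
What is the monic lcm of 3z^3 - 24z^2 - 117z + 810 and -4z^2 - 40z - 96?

Euclidean algorithm in ℚ[z]:
  3z^3 - 24z^2 - 117z + 810 = (-(3/4)z + 27/2)(-4z^2 - 40z - 96) + (351z + 2106)
  -4z^2 - 40z - 96 = (-(4/351)z - 16/351)(351z + 2106) + (0)
Last nonzero remainder: 351z + 2106. Dividing through by 351 gives the monic gcd z + 6.
Then lcm(f, g) = f·g / gcd(f, g); expanding and making the result monic gives the answer.

z^4 - 4z^3 - 71z^2 + 114z + 1080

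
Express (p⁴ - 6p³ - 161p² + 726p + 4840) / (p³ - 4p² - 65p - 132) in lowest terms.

(p² + p - 110)/(p + 3)

Repeated division with remainder:
  p⁴ - 6p³ - 161p² + 726p + 4840 = (p - 2)(p³ - 4p² - 65p - 132) + (-104p² + 728p + 4576)
  p³ - 4p² - 65p - 132 = (-(1/104)p - 3/104)(-104p² + 728p + 4576) + (0)
Last nonzero remainder: -104p² + 728p + 4576. Dividing through by -104 gives the monic gcd p² - 7p - 44.
Cancel p² - 7p - 44 from numerator and denominator to get the reduced form.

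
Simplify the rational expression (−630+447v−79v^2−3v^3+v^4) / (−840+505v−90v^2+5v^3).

(−30+7v+v^2)/(−40+5v)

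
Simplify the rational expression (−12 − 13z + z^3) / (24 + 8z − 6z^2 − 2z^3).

(4 + 3z − z^2)/(−8 + 2z^2)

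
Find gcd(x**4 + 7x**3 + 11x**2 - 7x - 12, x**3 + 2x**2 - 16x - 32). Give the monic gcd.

Apply the Euclidean algorithm:
  x**4 + 7x**3 + 11x**2 - 7x - 12 = (x + 5)(x**3 + 2x**2 - 16x - 32) + (17x**2 + 105x + 148)
  x**3 + 2x**2 - 16x - 32 = ((1/17)x - 71/289)(17x**2 + 105x + 148) + ((315/289)x + 1260/289)
  17x**2 + 105x + 148 = ((4913/315)x + 10693/315)((315/289)x + 1260/289) + (0)
Last nonzero remainder: (315/289)x + 1260/289. Dividing through by 315/289 gives the monic gcd x + 4.

x + 4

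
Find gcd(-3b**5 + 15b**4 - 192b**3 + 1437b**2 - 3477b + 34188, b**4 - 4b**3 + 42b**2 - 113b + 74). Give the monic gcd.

b**2 - b + 37

Euclidean algorithm in ℚ[b]:
  -3b**5 + 15b**4 - 192b**3 + 1437b**2 - 3477b + 34188 = (-3b + 3)(b**4 - 4b**3 + 42b**2 - 113b + 74) + (-54b**3 + 972b**2 - 2916b + 33966)
  b**4 - 4b**3 + 42b**2 - 113b + 74 = (-(1/54)b - 7/27)(-54b**3 + 972b**2 - 2916b + 33966) + (240b**2 - 240b + 8880)
  -54b**3 + 972b**2 - 2916b + 33966 = (-(9/40)b + 153/40)(240b**2 - 240b + 8880) + (0)
Last nonzero remainder: 240b**2 - 240b + 8880. Dividing through by 240 gives the monic gcd b**2 - b + 37.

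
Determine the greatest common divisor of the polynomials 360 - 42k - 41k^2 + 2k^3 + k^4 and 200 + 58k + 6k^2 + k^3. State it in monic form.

4 + k

Apply the Euclidean algorithm:
  k^4 + 2k^3 - 41k^2 - 42k + 360 = (k - 4)(k^3 + 6k^2 + 58k + 200) + (-75k^2 - 10k + 1160)
  k^3 + 6k^2 + 58k + 200 = (-(1/75)k - 88/1125)(-75k^2 - 10k + 1160) + ((16354/225)k + 65416/225)
  -75k^2 - 10k + 1160 = (-(16875/16354)k + 32625/8177)((16354/225)k + 65416/225) + (0)
Last nonzero remainder: (16354/225)k + 65416/225. Dividing through by 16354/225 gives the monic gcd k + 4.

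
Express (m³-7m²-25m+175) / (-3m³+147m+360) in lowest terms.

(-m²+12m-35)/(3m²-15m-72)

Apply the Euclidean algorithm:
  m³-7m²-25m+175 = (-1/3)(-3m³+147m+360) + (-7m²+24m+295)
  -3m³+147m+360 = ((3/7)m+72/49)(-7m²+24m+295) + (-(720/49)m-3600/49)
  -7m²+24m+295 = ((343/720)m-2891/720)(-(720/49)m-3600/49) + (0)
Last nonzero remainder: -(720/49)m-3600/49. Dividing through by -720/49 gives the monic gcd m+5.
Cancel m+5 from numerator and denominator to get the reduced form.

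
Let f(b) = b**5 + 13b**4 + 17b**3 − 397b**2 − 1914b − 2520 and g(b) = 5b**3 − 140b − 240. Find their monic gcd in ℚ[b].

Euclidean algorithm in ℚ[b]:
  b**5 + 13b**4 + 17b**3 − 397b**2 − 1914b − 2520 = ((1/5)b**2 + (13/5)b + 9)(5b**3 − 140b − 240) + (15b**2 − 30b − 360)
  5b**3 − 140b − 240 = ((1/3)b + 2/3)(15b**2 − 30b − 360) + (0)
Last nonzero remainder: 15b**2 − 30b − 360. Dividing through by 15 gives the monic gcd b**2 − 2b − 24.

b**2 − 2b − 24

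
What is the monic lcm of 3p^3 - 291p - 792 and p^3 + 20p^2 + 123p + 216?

p^4 + 9p^3 - 97p^2 - 1137p - 2376

Repeated division with remainder:
  3p^3 - 291p - 792 = (3)(p^3 + 20p^2 + 123p + 216) + (-60p^2 - 660p - 1440)
  p^3 + 20p^2 + 123p + 216 = (-(1/60)p - 3/20)(-60p^2 - 660p - 1440) + (0)
Last nonzero remainder: -60p^2 - 660p - 1440. Dividing through by -60 gives the monic gcd p^2 + 11p + 24.
Then lcm(f, g) = f·g / gcd(f, g); expanding and making the result monic gives the answer.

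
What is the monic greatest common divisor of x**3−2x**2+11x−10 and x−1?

x−1

Euclidean algorithm in ℚ[x]:
  x**3−2x**2+11x−10 = (x**2−x+10)(x−1) + (0)
The last nonzero remainder x−1 is already monic.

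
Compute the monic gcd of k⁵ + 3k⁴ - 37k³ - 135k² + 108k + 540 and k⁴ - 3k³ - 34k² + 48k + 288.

k² - 3k - 18

By polynomial division,
  k⁵ + 3k⁴ - 37k³ - 135k² + 108k + 540 = (k + 6)(k⁴ - 3k³ - 34k² + 48k + 288) + (15k³ + 21k² - 468k - 1188)
  k⁴ - 3k³ - 34k² + 48k + 288 = ((1/15)k - 22/75)(15k³ + 21k² - 468k - 1188) + ((84/25)k² - (252/25)k - 1512/25)
  15k³ + 21k² - 468k - 1188 = ((125/28)k + 275/14)((84/25)k² - (252/25)k - 1512/25) + (0)
Last nonzero remainder: (84/25)k² - (252/25)k - 1512/25. Dividing through by 84/25 gives the monic gcd k² - 3k - 18.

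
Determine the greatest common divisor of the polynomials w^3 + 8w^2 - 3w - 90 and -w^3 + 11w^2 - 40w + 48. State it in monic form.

w - 3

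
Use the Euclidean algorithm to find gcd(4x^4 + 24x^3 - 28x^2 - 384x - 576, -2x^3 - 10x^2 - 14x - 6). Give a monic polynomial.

By polynomial division,
  4x^4 + 24x^3 - 28x^2 - 384x - 576 = (-2x - 2)(-2x^3 - 10x^2 - 14x - 6) + (-76x^2 - 424x - 588)
  -2x^3 - 10x^2 - 14x - 6 = ((1/38)x - 11/722)(-76x^2 - 424x - 588) + (-(1800/361)x - 5400/361)
  -76x^2 - 424x - 588 = ((6859/450)x + 17689/450)(-(1800/361)x - 5400/361) + (0)
Last nonzero remainder: -(1800/361)x - 5400/361. Dividing through by -1800/361 gives the monic gcd x + 3.

x + 3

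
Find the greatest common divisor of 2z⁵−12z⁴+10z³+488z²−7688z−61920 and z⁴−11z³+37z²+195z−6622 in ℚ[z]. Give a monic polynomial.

z²−7z+86

Repeated division with remainder:
  2z⁵−12z⁴+10z³+488z²−7688z−61920 = (2z+10)(z⁴−11z³+37z²+195z−6622) + (46z³−272z²+3606z+4300)
  z⁴−11z³+37z²+195z−6622 = ((1/46)z−117/1058)(46z³−272z²+3606z+4300) + (−(37808/529)z²+(264656/529)z−3251488/529)
  46z³−272z²+3606z+4300 = (−(12167/18904)z−13225/18904)(−(37808/529)z²+(264656/529)z−3251488/529) + (0)
Last nonzero remainder: −(37808/529)z²+(264656/529)z−3251488/529. Dividing through by −37808/529 gives the monic gcd z²−7z+86.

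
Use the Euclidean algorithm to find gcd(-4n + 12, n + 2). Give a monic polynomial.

1

Apply the Euclidean algorithm:
  -4n + 12 = (-4)(n + 2) + (20)
  n + 2 = ((1/20)n + 1/10)(20) + (0)
The last nonzero remainder is the constant 20, so the polynomials are coprime and gcd = 1.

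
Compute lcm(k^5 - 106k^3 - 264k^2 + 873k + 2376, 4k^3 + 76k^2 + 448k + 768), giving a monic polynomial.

k^6 + 8k^5 - 106k^4 - 1112k^3 - 1239k^2 + 9360k + 19008

By polynomial division,
  k^5 - 106k^3 - 264k^2 + 873k + 2376 = ((1/4)k^2 - (19/4)k + 143/4)(4k^3 + 76k^2 + 448k + 768) + (-1045k^2 - 11495k - 25080)
  4k^3 + 76k^2 + 448k + 768 = (-(4/1045)k - 32/1045)(-1045k^2 - 11495k - 25080) + (0)
Last nonzero remainder: -1045k^2 - 11495k - 25080. Dividing through by -1045 gives the monic gcd k^2 + 11k + 24.
Then lcm(f, g) = f·g / gcd(f, g); expanding and making the result monic gives the answer.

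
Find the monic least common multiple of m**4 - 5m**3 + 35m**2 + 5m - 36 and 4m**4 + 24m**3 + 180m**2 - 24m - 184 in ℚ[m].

By polynomial division,
  m**4 - 5m**3 + 35m**2 + 5m - 36 = (1/4)(4m**4 + 24m**3 + 180m**2 - 24m - 184) + (-11m**3 - 10m**2 + 11m + 10)
  4m**4 + 24m**3 + 180m**2 - 24m - 184 = (-(4/11)m - 224/121)(-11m**3 - 10m**2 + 11m + 10) + ((20024/121)m**2 - 20024/121)
  -11m**3 - 10m**2 + 11m + 10 = (-(1331/20024)m - 605/10012)((20024/121)m**2 - 20024/121) + (0)
Last nonzero remainder: (20024/121)m**2 - 20024/121. Dividing through by 20024/121 gives the monic gcd m**2 - 1.
Then lcm(f, g) = f·g / gcd(f, g); expanding and making the result monic gives the answer.

m**6 + m**5 + 51m**4 - 15m**3 + 1604m**2 + 14m - 1656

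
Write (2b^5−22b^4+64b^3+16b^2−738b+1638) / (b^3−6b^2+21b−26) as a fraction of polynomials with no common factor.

(2b^3−14b^2−18b+126)/(b−2)

Repeated division with remainder:
  2b^5−22b^4+64b^3+16b^2−738b+1638 = (2b^2−10b−38)(b^3−6b^2+21b−26) + (50b^2−200b+650)
  b^3−6b^2+21b−26 = ((1/50)b−1/25)(50b^2−200b+650) + (0)
Last nonzero remainder: 50b^2−200b+650. Dividing through by 50 gives the monic gcd b^2−4b+13.
Cancel b^2−4b+13 from numerator and denominator to get the reduced form.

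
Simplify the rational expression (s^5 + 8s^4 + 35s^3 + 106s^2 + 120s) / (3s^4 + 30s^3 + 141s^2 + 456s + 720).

By polynomial division,
  s^5 + 8s^4 + 35s^3 + 106s^2 + 120s = ((1/3)s - 2/3)(3s^4 + 30s^3 + 141s^2 + 456s + 720) + (8s^3 + 48s^2 + 184s + 480)
  3s^4 + 30s^3 + 141s^2 + 456s + 720 = ((3/8)s + 3/2)(8s^3 + 48s^2 + 184s + 480) + (0)
Last nonzero remainder: 8s^3 + 48s^2 + 184s + 480. Dividing through by 8 gives the monic gcd s^3 + 6s^2 + 23s + 60.
Cancel s^3 + 6s^2 + 23s + 60 from numerator and denominator to get the reduced form.

(s^2 + 2s)/(3s + 12)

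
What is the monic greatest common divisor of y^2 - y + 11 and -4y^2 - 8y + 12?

By polynomial division,
  y^2 - y + 11 = (-1/4)(-4y^2 - 8y + 12) + (-3y + 14)
  -4y^2 - 8y + 12 = ((4/3)y + 80/9)(-3y + 14) + (-1012/9)
  -3y + 14 = ((27/1012)y - 63/506)(-1012/9) + (0)
The last nonzero remainder is the constant -1012/9, so the polynomials are coprime and gcd = 1.

1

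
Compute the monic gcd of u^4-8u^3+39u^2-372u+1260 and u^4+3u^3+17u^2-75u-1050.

By polynomial division,
  u^4-8u^3+39u^2-372u+1260 = (u^4+3u^3+17u^2-75u-1050) + (-11u^3+22u^2-297u+2310)
  u^4+3u^3+17u^2-75u-1050 = (-(1/11)u-5/11)(-11u^3+22u^2-297u+2310) + (0)
Last nonzero remainder: -11u^3+22u^2-297u+2310. Dividing through by -11 gives the monic gcd u^3-2u^2+27u-210.

u^3-2u^2+27u-210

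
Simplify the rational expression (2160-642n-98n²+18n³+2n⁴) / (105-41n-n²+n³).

(144+34n+2n²)/(7+n)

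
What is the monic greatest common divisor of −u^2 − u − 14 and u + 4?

Apply the Euclidean algorithm:
  −u^2 − u − 14 = (−u + 3)(u + 4) + (−26)
  u + 4 = (−(1/26)u − 2/13)(−26) + (0)
The last nonzero remainder is the constant −26, so the polynomials are coprime and gcd = 1.

1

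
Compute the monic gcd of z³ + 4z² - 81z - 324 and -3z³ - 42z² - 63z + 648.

z + 9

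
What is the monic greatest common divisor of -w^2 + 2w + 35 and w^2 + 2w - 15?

w + 5

Euclidean algorithm in ℚ[w]:
  -w^2 + 2w + 35 = (-1)(w^2 + 2w - 15) + (4w + 20)
  w^2 + 2w - 15 = ((1/4)w - 3/4)(4w + 20) + (0)
Last nonzero remainder: 4w + 20. Dividing through by 4 gives the monic gcd w + 5.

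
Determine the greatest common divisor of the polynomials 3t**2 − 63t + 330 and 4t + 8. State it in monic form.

1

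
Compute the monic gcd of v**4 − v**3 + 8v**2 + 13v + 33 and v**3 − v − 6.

v**2 + 2v + 3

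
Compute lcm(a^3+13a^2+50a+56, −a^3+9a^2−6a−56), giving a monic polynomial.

a^5+2a^4−65a^3−130a^2+784a+1568

Apply the Euclidean algorithm:
  a^3+13a^2+50a+56 = (−1)(−a^3+9a^2−6a−56) + (22a^2+44a)
  −a^3+9a^2−6a−56 = (−(1/22)a+1/2)(22a^2+44a) + (−28a−56)
  22a^2+44a = (−(11/14)a)(−28a−56) + (0)
Last nonzero remainder: −28a−56. Dividing through by −28 gives the monic gcd a+2.
Then lcm(f, g) = f·g / gcd(f, g); expanding and making the result monic gives the answer.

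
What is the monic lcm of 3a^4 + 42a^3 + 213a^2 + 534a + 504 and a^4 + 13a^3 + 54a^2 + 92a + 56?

a^6 + 18a^5 + 131a^4 + 518a^3 + 1164a^2 + 1384a + 672

Euclidean algorithm in ℚ[a]:
  3a^4 + 42a^3 + 213a^2 + 534a + 504 = (3)(a^4 + 13a^3 + 54a^2 + 92a + 56) + (3a^3 + 51a^2 + 258a + 336)
  a^4 + 13a^3 + 54a^2 + 92a + 56 = ((1/3)a - 4/3)(3a^3 + 51a^2 + 258a + 336) + (36a^2 + 324a + 504)
  3a^3 + 51a^2 + 258a + 336 = ((1/12)a + 2/3)(36a^2 + 324a + 504) + (0)
Last nonzero remainder: 36a^2 + 324a + 504. Dividing through by 36 gives the monic gcd a^2 + 9a + 14.
Then lcm(f, g) = f·g / gcd(f, g); expanding and making the result monic gives the answer.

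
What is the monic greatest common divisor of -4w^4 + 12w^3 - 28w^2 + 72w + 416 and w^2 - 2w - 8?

w^2 - 2w - 8

Repeated division with remainder:
  -4w^4 + 12w^3 - 28w^2 + 72w + 416 = (-4w^2 + 4w - 52)(w^2 - 2w - 8) + (0)
The last nonzero remainder w^2 - 2w - 8 is already monic.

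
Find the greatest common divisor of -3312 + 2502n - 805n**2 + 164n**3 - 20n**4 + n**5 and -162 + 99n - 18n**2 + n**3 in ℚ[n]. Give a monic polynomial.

Euclidean algorithm in ℚ[n]:
  n**5 - 20n**4 + 164n**3 - 805n**2 + 2502n - 3312 = (n**2 - 2n + 29)(n**3 - 18n**2 + 99n - 162) + (77n**2 - 693n + 1386)
  n**3 - 18n**2 + 99n - 162 = ((1/77)n - 9/77)(77n**2 - 693n + 1386) + (0)
Last nonzero remainder: 77n**2 - 693n + 1386. Dividing through by 77 gives the monic gcd n**2 - 9n + 18.

18 - 9n + n**2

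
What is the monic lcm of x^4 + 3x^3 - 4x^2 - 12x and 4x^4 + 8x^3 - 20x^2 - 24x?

x^5 + 4x^4 - x^3 - 16x^2 - 12x

Repeated division with remainder:
  x^4 + 3x^3 - 4x^2 - 12x = (1/4)(4x^4 + 8x^3 - 20x^2 - 24x) + (x^3 + x^2 - 6x)
  4x^4 + 8x^3 - 20x^2 - 24x = (4x + 4)(x^3 + x^2 - 6x) + (0)
The last nonzero remainder x^3 + x^2 - 6x is already monic.
Then lcm(f, g) = f·g / gcd(f, g); expanding and making the result monic gives the answer.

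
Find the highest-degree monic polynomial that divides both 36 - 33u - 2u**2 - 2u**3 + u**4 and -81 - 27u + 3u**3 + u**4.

Repeated division with remainder:
  u**4 - 2u**3 - 2u**2 - 33u + 36 = (u**4 + 3u**3 - 27u - 81) + (-5u**3 - 2u**2 - 6u + 117)
  u**4 + 3u**3 - 27u - 81 = (-(1/5)u - 13/25)(-5u**3 - 2u**2 - 6u + 117) + (-(56/25)u**2 - (168/25)u - 504/25)
  -5u**3 - 2u**2 - 6u + 117 = ((125/56)u - 325/56)(-(56/25)u**2 - (168/25)u - 504/25) + (0)
Last nonzero remainder: -(56/25)u**2 - (168/25)u - 504/25. Dividing through by -56/25 gives the monic gcd u**2 + 3u + 9.

9 + 3u + u**2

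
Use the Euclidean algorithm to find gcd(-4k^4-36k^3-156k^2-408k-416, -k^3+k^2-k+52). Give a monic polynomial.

Repeated division with remainder:
  -4k^4-36k^3-156k^2-408k-416 = (4k+40)(-k^3+k^2-k+52) + (-192k^2-576k-2496)
  -k^3+k^2-k+52 = ((1/192)k-1/48)(-192k^2-576k-2496) + (0)
Last nonzero remainder: -192k^2-576k-2496. Dividing through by -192 gives the monic gcd k^2+3k+13.

k^2+3k+13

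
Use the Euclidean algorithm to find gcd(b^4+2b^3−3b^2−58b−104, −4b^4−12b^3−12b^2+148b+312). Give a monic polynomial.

b^3+6b^2+21b+26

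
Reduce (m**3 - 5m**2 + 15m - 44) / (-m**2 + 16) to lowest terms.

(-m**2 + m - 11)/(m + 4)

Apply the Euclidean algorithm:
  m**3 - 5m**2 + 15m - 44 = (-m + 5)(-m**2 + 16) + (31m - 124)
  -m**2 + 16 = (-(1/31)m - 4/31)(31m - 124) + (0)
Last nonzero remainder: 31m - 124. Dividing through by 31 gives the monic gcd m - 4.
Cancel m - 4 from numerator and denominator to get the reduced form.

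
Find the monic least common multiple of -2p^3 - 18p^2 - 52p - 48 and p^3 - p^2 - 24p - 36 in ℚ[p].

Apply the Euclidean algorithm:
  -2p^3 - 18p^2 - 52p - 48 = (-2)(p^3 - p^2 - 24p - 36) + (-20p^2 - 100p - 120)
  p^3 - p^2 - 24p - 36 = (-(1/20)p + 3/10)(-20p^2 - 100p - 120) + (0)
Last nonzero remainder: -20p^2 - 100p - 120. Dividing through by -20 gives the monic gcd p^2 + 5p + 6.
Then lcm(f, g) = f·g / gcd(f, g); expanding and making the result monic gives the answer.

p^4 + 3p^3 - 28p^2 - 132p - 144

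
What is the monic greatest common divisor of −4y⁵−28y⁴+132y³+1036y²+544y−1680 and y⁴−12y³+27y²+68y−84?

y³−5y²−8y+12

By polynomial division,
  −4y⁵−28y⁴+132y³+1036y²+544y−1680 = (−4y−76)(y⁴−12y³+27y²+68y−84) + (−672y³+3360y²+5376y−8064)
  y⁴−12y³+27y²+68y−84 = (−(1/672)y+1/96)(−672y³+3360y²+5376y−8064) + (0)
Last nonzero remainder: −672y³+3360y²+5376y−8064. Dividing through by −672 gives the monic gcd y³−5y²−8y+12.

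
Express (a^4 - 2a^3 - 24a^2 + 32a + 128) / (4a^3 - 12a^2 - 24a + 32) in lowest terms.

(a^2 - 16)/(4a - 4)

By polynomial division,
  a^4 - 2a^3 - 24a^2 + 32a + 128 = ((1/4)a + 1/4)(4a^3 - 12a^2 - 24a + 32) + (-15a^2 + 30a + 120)
  4a^3 - 12a^2 - 24a + 32 = (-(4/15)a + 4/15)(-15a^2 + 30a + 120) + (0)
Last nonzero remainder: -15a^2 + 30a + 120. Dividing through by -15 gives the monic gcd a^2 - 2a - 8.
Cancel a^2 - 2a - 8 from numerator and denominator to get the reduced form.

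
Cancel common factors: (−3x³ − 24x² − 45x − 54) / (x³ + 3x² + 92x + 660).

Euclidean algorithm in ℚ[x]:
  −3x³ − 24x² − 45x − 54 = (−3)(x³ + 3x² + 92x + 660) + (−15x² + 231x + 1926)
  x³ + 3x² + 92x + 660 = (−(1/15)x − 92/75)(−15x² + 231x + 1926) + ((12594/25)x + 75564/25)
  −15x² + 231x + 1926 = (−(125/4198)x + 2675/4198)((12594/25)x + 75564/25) + (0)
Last nonzero remainder: (12594/25)x + 75564/25. Dividing through by 12594/25 gives the monic gcd x + 6.
Cancel x + 6 from numerator and denominator to get the reduced form.

(−3x² − 6x − 9)/(x² − 3x + 110)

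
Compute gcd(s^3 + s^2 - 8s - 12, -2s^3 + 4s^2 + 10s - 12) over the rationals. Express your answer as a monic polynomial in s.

s^2 - s - 6

Euclidean algorithm in ℚ[s]:
  s^3 + s^2 - 8s - 12 = (-1/2)(-2s^3 + 4s^2 + 10s - 12) + (3s^2 - 3s - 18)
  -2s^3 + 4s^2 + 10s - 12 = (-(2/3)s + 2/3)(3s^2 - 3s - 18) + (0)
Last nonzero remainder: 3s^2 - 3s - 18. Dividing through by 3 gives the monic gcd s^2 - s - 6.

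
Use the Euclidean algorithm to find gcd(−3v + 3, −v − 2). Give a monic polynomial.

1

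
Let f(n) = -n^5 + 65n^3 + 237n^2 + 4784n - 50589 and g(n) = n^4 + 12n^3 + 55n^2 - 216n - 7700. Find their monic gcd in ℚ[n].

Euclidean algorithm in ℚ[n]:
  -n^5 + 65n^3 + 237n^2 + 4784n - 50589 = (-n + 12)(n^4 + 12n^3 + 55n^2 - 216n - 7700) + (-24n^3 - 639n^2 - 324n + 41811)
  n^4 + 12n^3 + 55n^2 - 216n - 7700 = (-(1/24)n + 39/64)(-24n^3 - 639n^2 - 324n + 41811) + ((27577/64)n^2 + (27577/16)n - 2123429/64)
  -24n^3 - 639n^2 - 324n + 41811 = (-(1536/27577)n - 34752/27577)((27577/64)n^2 + (27577/16)n - 2123429/64) + (0)
Last nonzero remainder: (27577/64)n^2 + (27577/16)n - 2123429/64. Dividing through by 27577/64 gives the monic gcd n^2 + 4n - 77.

n^2 + 4n - 77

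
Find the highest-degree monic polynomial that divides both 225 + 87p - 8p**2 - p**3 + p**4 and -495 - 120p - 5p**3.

3 + p

Repeated division with remainder:
  p**4 - p**3 - 8p**2 + 87p + 225 = (-(1/5)p + 1/5)(-5p**3 - 120p - 495) + (-32p**2 + 12p + 324)
  -5p**3 - 120p - 495 = ((5/32)p + 15/256)(-32p**2 + 12p + 324) + (-(10965/64)p - 32895/64)
  -32p**2 + 12p + 324 = ((2048/10965)p - 2304/3655)(-(10965/64)p - 32895/64) + (0)
Last nonzero remainder: -(10965/64)p - 32895/64. Dividing through by -10965/64 gives the monic gcd p + 3.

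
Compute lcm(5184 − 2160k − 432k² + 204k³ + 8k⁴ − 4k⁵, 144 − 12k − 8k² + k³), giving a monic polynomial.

7776 − 4536k − 108k² + 414k³ − 39k⁴ − 8k⁵ + k⁶

Repeated division with remainder:
  −4k⁵ + 8k⁴ + 204k³ − 432k² − 2160k + 5184 = (−4k² − 24k − 36)(k³ − 8k² − 12k + 144) + (−432k² + 864k + 10368)
  k³ − 8k² − 12k + 144 = (−(1/432)k + 1/72)(−432k² + 864k + 10368) + (0)
Last nonzero remainder: −432k² + 864k + 10368. Dividing through by −432 gives the monic gcd k² − 2k − 24.
Then lcm(f, g) = f·g / gcd(f, g); expanding and making the result monic gives the answer.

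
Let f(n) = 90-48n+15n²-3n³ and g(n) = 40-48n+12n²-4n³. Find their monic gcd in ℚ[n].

10-2n+n²

Apply the Euclidean algorithm:
  -3n³+15n²-48n+90 = (3/4)(-4n³+12n²-48n+40) + (6n²-12n+60)
  -4n³+12n²-48n+40 = (-(2/3)n+2/3)(6n²-12n+60) + (0)
Last nonzero remainder: 6n²-12n+60. Dividing through by 6 gives the monic gcd n²-2n+10.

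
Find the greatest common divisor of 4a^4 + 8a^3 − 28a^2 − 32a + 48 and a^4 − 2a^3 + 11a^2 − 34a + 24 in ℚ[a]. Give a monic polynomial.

a^2 − 3a + 2

Euclidean algorithm in ℚ[a]:
  4a^4 + 8a^3 − 28a^2 − 32a + 48 = (4)(a^4 − 2a^3 + 11a^2 − 34a + 24) + (16a^3 − 72a^2 + 104a − 48)
  a^4 − 2a^3 + 11a^2 − 34a + 24 = ((1/16)a + 5/32)(16a^3 − 72a^2 + 104a − 48) + ((63/4)a^2 − (189/4)a + 63/2)
  16a^3 − 72a^2 + 104a − 48 = ((64/63)a − 32/21)((63/4)a^2 − (189/4)a + 63/2) + (0)
Last nonzero remainder: (63/4)a^2 − (189/4)a + 63/2. Dividing through by 63/4 gives the monic gcd a^2 − 3a + 2.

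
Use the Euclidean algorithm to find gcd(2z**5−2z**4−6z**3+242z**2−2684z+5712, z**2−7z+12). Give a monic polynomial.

z**2−7z+12

Euclidean algorithm in ℚ[z]:
  2z**5−2z**4−6z**3+242z**2−2684z+5712 = (2z**3+12z**2+54z+476)(z**2−7z+12) + (0)
The last nonzero remainder z**2−7z+12 is already monic.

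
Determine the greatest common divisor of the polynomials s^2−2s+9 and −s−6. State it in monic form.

1

Euclidean algorithm in ℚ[s]:
  s^2−2s+9 = (−s+8)(−s−6) + (57)
  −s−6 = (−(1/57)s−2/19)(57) + (0)
The last nonzero remainder is the constant 57, so the polynomials are coprime and gcd = 1.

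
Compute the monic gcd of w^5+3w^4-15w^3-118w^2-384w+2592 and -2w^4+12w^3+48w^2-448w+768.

w^3-2w^2-32w+96

Apply the Euclidean algorithm:
  w^5+3w^4-15w^3-118w^2-384w+2592 = (-(1/2)w-9/2)(-2w^4+12w^3+48w^2-448w+768) + (63w^3-126w^2-2016w+6048)
  -2w^4+12w^3+48w^2-448w+768 = (-(2/63)w+8/63)(63w^3-126w^2-2016w+6048) + (0)
Last nonzero remainder: 63w^3-126w^2-2016w+6048. Dividing through by 63 gives the monic gcd w^3-2w^2-32w+96.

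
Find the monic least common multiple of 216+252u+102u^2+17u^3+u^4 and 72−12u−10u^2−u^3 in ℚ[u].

Apply the Euclidean algorithm:
  u^4+17u^3+102u^2+252u+216 = (−u−7)(−u^3−10u^2−12u+72) + (20u^2+240u+720)
  −u^3−10u^2−12u+72 = (−(1/20)u+1/10)(20u^2+240u+720) + (0)
Last nonzero remainder: 20u^2+240u+720. Dividing through by 20 gives the monic gcd u^2+12u+36.
Then lcm(f, g) = f·g / gcd(f, g); expanding and making the result monic gives the answer.

−432−288u+48u^2+68u^3+15u^4+u^5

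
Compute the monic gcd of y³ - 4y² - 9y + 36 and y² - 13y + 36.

y - 4

Repeated division with remainder:
  y³ - 4y² - 9y + 36 = (y + 9)(y² - 13y + 36) + (72y - 288)
  y² - 13y + 36 = ((1/72)y - 1/8)(72y - 288) + (0)
Last nonzero remainder: 72y - 288. Dividing through by 72 gives the monic gcd y - 4.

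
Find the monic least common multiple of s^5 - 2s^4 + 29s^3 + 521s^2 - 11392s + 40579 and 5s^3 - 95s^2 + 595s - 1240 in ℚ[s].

s^6 - 10s^5 + 45s^4 + 289s^3 - 15560s^2 + 131715s - 324632

By polynomial division,
  s^5 - 2s^4 + 29s^3 + 521s^2 - 11392s + 40579 = ((1/5)s^2 + (17/5)s + 233/5)(5s^3 - 95s^2 + 595s - 1240) + (3173s^2 - 34903s + 98363)
  5s^3 - 95s^2 + 595s - 1240 = ((5/3173)s - 40/3173)(3173s^2 - 34903s + 98363) + (0)
Last nonzero remainder: 3173s^2 - 34903s + 98363. Dividing through by 3173 gives the monic gcd s^2 - 11s + 31.
Then lcm(f, g) = f·g / gcd(f, g); expanding and making the result monic gives the answer.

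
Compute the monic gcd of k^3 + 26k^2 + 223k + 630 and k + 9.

k + 9

Repeated division with remainder:
  k^3 + 26k^2 + 223k + 630 = (k^2 + 17k + 70)(k + 9) + (0)
The last nonzero remainder k + 9 is already monic.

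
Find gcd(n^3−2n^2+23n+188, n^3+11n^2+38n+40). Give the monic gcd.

Apply the Euclidean algorithm:
  n^3−2n^2+23n+188 = (n^3+11n^2+38n+40) + (−13n^2−15n+148)
  n^3+11n^2+38n+40 = (−(1/13)n−128/169)(−13n^2−15n+148) + ((6426/169)n+25704/169)
  −13n^2−15n+148 = (−(2197/6426)n+6253/6426)((6426/169)n+25704/169) + (0)
Last nonzero remainder: (6426/169)n+25704/169. Dividing through by 6426/169 gives the monic gcd n+4.

n+4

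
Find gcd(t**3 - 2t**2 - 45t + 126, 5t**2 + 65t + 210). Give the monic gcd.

t + 7

By polynomial division,
  t**3 - 2t**2 - 45t + 126 = ((1/5)t - 3)(5t**2 + 65t + 210) + (108t + 756)
  5t**2 + 65t + 210 = ((5/108)t + 5/18)(108t + 756) + (0)
Last nonzero remainder: 108t + 756. Dividing through by 108 gives the monic gcd t + 7.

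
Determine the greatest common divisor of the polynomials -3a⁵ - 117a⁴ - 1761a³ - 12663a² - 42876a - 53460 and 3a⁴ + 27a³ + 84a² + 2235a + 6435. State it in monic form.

a² + 14a + 33

Repeated division with remainder:
  -3a⁵ - 117a⁴ - 1761a³ - 12663a² - 42876a - 53460 = (-a - 30)(3a⁴ + 27a³ + 84a² + 2235a + 6435) + (-867a³ - 7908a² + 30609a + 139590)
  3a⁴ + 27a³ + 84a² + 2235a + 6435 = (-(1/289)a + 35/83521)(-867a³ - 7908a² + 30609a + 139590) + ((16138545/83521)a² + (225939630/83521)a + 532571985/83521)
  -867a³ - 7908a² + 30609a + 139590 = (-(24137569/5379515)a + 23552922/1075903)((16138545/83521)a² + (225939630/83521)a + 532571985/83521) + (0)
Last nonzero remainder: (16138545/83521)a² + (225939630/83521)a + 532571985/83521. Dividing through by 16138545/83521 gives the monic gcd a² + 14a + 33.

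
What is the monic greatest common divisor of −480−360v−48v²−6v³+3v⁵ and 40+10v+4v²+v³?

10+v²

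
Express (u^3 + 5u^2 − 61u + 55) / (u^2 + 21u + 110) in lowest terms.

(u^2 − 6u + 5)/(u + 10)

Euclidean algorithm in ℚ[u]:
  u^3 + 5u^2 − 61u + 55 = (u − 16)(u^2 + 21u + 110) + (165u + 1815)
  u^2 + 21u + 110 = ((1/165)u + 2/33)(165u + 1815) + (0)
Last nonzero remainder: 165u + 1815. Dividing through by 165 gives the monic gcd u + 11.
Cancel u + 11 from numerator and denominator to get the reduced form.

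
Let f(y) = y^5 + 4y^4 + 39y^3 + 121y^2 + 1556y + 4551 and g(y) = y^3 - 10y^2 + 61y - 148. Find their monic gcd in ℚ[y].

y^2 - 6y + 37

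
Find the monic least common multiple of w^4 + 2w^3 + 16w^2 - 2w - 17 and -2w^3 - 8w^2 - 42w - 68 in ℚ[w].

By polynomial division,
  w^4 + 2w^3 + 16w^2 - 2w - 17 = (-(1/2)w + 1)(-2w^3 - 8w^2 - 42w - 68) + (3w^2 + 6w + 51)
  -2w^3 - 8w^2 - 42w - 68 = (-(2/3)w - 4/3)(3w^2 + 6w + 51) + (0)
Last nonzero remainder: 3w^2 + 6w + 51. Dividing through by 3 gives the monic gcd w^2 + 2w + 17.
Then lcm(f, g) = f·g / gcd(f, g); expanding and making the result monic gives the answer.

w^5 + 4w^4 + 20w^3 + 30w^2 - 21w - 34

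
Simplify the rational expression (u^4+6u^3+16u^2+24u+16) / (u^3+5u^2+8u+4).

Euclidean algorithm in ℚ[u]:
  u^4+6u^3+16u^2+24u+16 = (u+1)(u^3+5u^2+8u+4) + (3u^2+12u+12)
  u^3+5u^2+8u+4 = ((1/3)u+1/3)(3u^2+12u+12) + (0)
Last nonzero remainder: 3u^2+12u+12. Dividing through by 3 gives the monic gcd u^2+4u+4.
Cancel u^2+4u+4 from numerator and denominator to get the reduced form.

(u^2+2u+4)/(u+1)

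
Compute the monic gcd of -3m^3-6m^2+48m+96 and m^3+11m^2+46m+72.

Apply the Euclidean algorithm:
  -3m^3-6m^2+48m+96 = (-3)(m^3+11m^2+46m+72) + (27m^2+186m+312)
  m^3+11m^2+46m+72 = ((1/27)m+37/243)(27m^2+186m+312) + ((496/81)m+1984/81)
  27m^2+186m+312 = ((2187/496)m+3159/248)((496/81)m+1984/81) + (0)
Last nonzero remainder: (496/81)m+1984/81. Dividing through by 496/81 gives the monic gcd m+4.

m+4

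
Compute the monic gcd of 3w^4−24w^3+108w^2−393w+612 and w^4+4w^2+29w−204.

w^3−4w^2+20w−51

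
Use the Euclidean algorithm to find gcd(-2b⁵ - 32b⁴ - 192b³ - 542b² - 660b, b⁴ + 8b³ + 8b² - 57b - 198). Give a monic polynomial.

b³ + 11b² + 41b + 66

Repeated division with remainder:
  -2b⁵ - 32b⁴ - 192b³ - 542b² - 660b = (-2b - 16)(b⁴ + 8b³ + 8b² - 57b - 198) + (-48b³ - 528b² - 1968b - 3168)
  b⁴ + 8b³ + 8b² - 57b - 198 = (-(1/48)b + 1/16)(-48b³ - 528b² - 1968b - 3168) + (0)
Last nonzero remainder: -48b³ - 528b² - 1968b - 3168. Dividing through by -48 gives the monic gcd b³ + 11b² + 41b + 66.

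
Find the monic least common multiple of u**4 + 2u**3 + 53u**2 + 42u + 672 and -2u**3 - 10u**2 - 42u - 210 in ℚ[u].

u**5 + 7u**4 + 63u**3 + 307u**2 + 882u + 3360

Apply the Euclidean algorithm:
  u**4 + 2u**3 + 53u**2 + 42u + 672 = (-(1/2)u + 3/2)(-2u**3 - 10u**2 - 42u - 210) + (47u**2 + 987)
  -2u**3 - 10u**2 - 42u - 210 = (-(2/47)u - 10/47)(47u**2 + 987) + (0)
Last nonzero remainder: 47u**2 + 987. Dividing through by 47 gives the monic gcd u**2 + 21.
Then lcm(f, g) = f·g / gcd(f, g); expanding and making the result monic gives the answer.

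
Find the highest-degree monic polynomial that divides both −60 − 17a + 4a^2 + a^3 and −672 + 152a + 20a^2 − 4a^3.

Repeated division with remainder:
  a^3 + 4a^2 − 17a − 60 = (−1/4)(−4a^3 + 20a^2 + 152a − 672) + (9a^2 + 21a − 228)
  −4a^3 + 20a^2 + 152a − 672 = (−(4/9)a + 88/27)(9a^2 + 21a − 228) + (−(160/9)a + 640/9)
  9a^2 + 21a − 228 = (−(81/160)a − 513/160)(−(160/9)a + 640/9) + (0)
Last nonzero remainder: −(160/9)a + 640/9. Dividing through by −160/9 gives the monic gcd a − 4.

−4 + a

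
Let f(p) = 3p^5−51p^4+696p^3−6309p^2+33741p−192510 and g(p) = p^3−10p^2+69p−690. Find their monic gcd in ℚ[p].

p^3−10p^2+69p−690

By polynomial division,
  3p^5−51p^4+696p^3−6309p^2+33741p−192510 = (3p^2−21p+279)(p^3−10p^2+69p−690) + (0)
The last nonzero remainder p^3−10p^2+69p−690 is already monic.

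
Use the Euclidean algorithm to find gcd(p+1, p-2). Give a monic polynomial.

Repeated division with remainder:
  p+1 = (p-2) + (3)
  p-2 = ((1/3)p-2/3)(3) + (0)
The last nonzero remainder is the constant 3, so the polynomials are coprime and gcd = 1.

1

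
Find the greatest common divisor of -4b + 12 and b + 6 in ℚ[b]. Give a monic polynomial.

1

Apply the Euclidean algorithm:
  -4b + 12 = (-4)(b + 6) + (36)
  b + 6 = ((1/36)b + 1/6)(36) + (0)
The last nonzero remainder is the constant 36, so the polynomials are coprime and gcd = 1.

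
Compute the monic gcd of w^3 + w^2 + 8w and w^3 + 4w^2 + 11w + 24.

w^2 + w + 8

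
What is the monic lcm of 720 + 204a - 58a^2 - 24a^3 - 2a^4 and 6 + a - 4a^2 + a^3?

720 + 564a - 316a^2 - 155a^3 + 15a^4 + 11a^5 + a^6

By polynomial division,
  -2a^4 - 24a^3 - 58a^2 + 204a + 720 = (-2a - 32)(a^3 - 4a^2 + a + 6) + (-184a^2 + 248a + 912)
  a^3 - 4a^2 + a + 6 = (-(1/184)a + 61/4232)(-184a^2 + 248a + 912) + ((1260/529)a - 3780/529)
  -184a^2 + 248a + 912 = (-(24334/315)a - 40204/315)((1260/529)a - 3780/529) + (0)
Last nonzero remainder: (1260/529)a - 3780/529. Dividing through by 1260/529 gives the monic gcd a - 3.
Then lcm(f, g) = f·g / gcd(f, g); expanding and making the result monic gives the answer.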